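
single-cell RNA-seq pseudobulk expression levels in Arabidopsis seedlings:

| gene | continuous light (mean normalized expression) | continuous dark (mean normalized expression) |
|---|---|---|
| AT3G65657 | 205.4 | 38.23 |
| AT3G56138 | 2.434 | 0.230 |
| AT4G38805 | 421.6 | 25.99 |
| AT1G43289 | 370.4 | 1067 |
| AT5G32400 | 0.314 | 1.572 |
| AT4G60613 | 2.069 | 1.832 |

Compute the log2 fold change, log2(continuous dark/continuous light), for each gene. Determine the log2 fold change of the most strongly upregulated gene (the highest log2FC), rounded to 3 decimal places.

log2(38.23/205.4) = -2.426  (AT3G65657)
log2(0.230/2.434) = -3.404  (AT3G56138)
log2(25.99/421.6) = -4.020  (AT4G38805)
log2(1067/370.4) = 1.526  (AT1G43289)
log2(1.572/0.314) = 2.324  (AT5G32400)
log2(1.832/2.069) = -0.176  (AT4G60613)
AT5G32400 is most strongly upregulated.

2.324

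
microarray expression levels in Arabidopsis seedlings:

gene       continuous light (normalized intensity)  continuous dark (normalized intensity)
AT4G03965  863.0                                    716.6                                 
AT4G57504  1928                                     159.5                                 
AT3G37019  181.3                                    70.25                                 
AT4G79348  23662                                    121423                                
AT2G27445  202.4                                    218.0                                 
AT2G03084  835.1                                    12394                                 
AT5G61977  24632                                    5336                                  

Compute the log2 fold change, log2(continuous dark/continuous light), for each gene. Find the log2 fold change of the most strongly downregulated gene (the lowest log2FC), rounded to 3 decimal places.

log2(716.6/863.0) = -0.268  (AT4G03965)
log2(159.5/1928) = -3.595  (AT4G57504)
log2(70.25/181.3) = -1.368  (AT3G37019)
log2(121423/23662) = 2.359  (AT4G79348)
log2(218.0/202.4) = 0.107  (AT2G27445)
log2(12394/835.1) = 3.892  (AT2G03084)
log2(5336/24632) = -2.207  (AT5G61977)
AT4G57504 is most strongly downregulated.

-3.595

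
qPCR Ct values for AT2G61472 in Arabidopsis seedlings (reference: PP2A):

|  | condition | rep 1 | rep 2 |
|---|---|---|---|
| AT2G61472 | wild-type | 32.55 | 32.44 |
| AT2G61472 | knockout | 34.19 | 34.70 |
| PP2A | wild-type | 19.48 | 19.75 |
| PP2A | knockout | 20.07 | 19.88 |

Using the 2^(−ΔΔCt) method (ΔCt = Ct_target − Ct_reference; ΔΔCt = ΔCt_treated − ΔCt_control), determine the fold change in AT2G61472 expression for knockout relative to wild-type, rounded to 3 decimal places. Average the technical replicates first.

Mean Ct: AT2G61472 wild-type 32.495; AT2G61472 knockout 34.445; PP2A wild-type 19.615; PP2A knockout 19.975
ΔCt(wild-type) = 32.495 − 19.615 = 12.880
ΔCt(knockout) = 34.445 − 19.975 = 14.470
ΔΔCt = 14.470 − 12.880 = 1.590
Fold change = 2^(−1.590) = 0.3322

0.332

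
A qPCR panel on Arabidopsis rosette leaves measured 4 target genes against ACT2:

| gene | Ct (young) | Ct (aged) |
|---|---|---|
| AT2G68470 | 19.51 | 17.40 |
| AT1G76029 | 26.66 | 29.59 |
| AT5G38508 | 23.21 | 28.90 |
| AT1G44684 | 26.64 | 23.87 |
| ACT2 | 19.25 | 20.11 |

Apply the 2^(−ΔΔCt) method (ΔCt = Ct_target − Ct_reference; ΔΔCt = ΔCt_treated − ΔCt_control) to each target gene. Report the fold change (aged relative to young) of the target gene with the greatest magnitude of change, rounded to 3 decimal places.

0.035

AT2G68470: ΔΔCt = (17.40−20.11) − (19.51−19.25) = -2.71 − 0.26 = -2.97; fold change = 2^2.97 = 7.835
AT1G76029: ΔΔCt = (29.59−20.11) − (26.66−19.25) = 9.48 − 7.41 = 2.07; fold change = 2^-2.07 = 0.238
AT5G38508: ΔΔCt = (28.90−20.11) − (23.21−19.25) = 8.79 − 3.96 = 4.83; fold change = 2^-4.83 = 0.035
AT1G44684: ΔΔCt = (23.87−20.11) − (26.64−19.25) = 3.76 − 7.39 = -3.63; fold change = 2^3.63 = 12.381
AT5G38508 has the largest |ΔΔCt| = 4.83.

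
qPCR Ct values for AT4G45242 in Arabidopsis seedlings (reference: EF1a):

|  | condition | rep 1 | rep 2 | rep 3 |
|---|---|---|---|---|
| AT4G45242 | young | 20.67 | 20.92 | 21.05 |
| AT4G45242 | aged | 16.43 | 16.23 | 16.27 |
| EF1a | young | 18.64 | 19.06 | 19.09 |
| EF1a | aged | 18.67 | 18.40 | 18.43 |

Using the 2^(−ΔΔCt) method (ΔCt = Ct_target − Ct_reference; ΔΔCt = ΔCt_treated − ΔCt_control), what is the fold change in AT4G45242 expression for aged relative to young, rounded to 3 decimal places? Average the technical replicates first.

Mean Ct: AT4G45242 young 20.880; AT4G45242 aged 16.310; EF1a young 18.930; EF1a aged 18.500
ΔCt(young) = 20.880 − 18.930 = 1.950
ΔCt(aged) = 16.310 − 18.500 = -2.190
ΔΔCt = -2.190 − 1.950 = -4.140
Fold change = 2^(−(-4.140)) = 2^4.140 = 17.6305

17.630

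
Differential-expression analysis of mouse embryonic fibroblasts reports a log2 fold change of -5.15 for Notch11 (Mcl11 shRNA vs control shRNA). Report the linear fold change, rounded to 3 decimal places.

0.028

Fold change = 2^(-5.15) = 0.0282
That is, Notch11 drops to 2.8% of the control shRNA level.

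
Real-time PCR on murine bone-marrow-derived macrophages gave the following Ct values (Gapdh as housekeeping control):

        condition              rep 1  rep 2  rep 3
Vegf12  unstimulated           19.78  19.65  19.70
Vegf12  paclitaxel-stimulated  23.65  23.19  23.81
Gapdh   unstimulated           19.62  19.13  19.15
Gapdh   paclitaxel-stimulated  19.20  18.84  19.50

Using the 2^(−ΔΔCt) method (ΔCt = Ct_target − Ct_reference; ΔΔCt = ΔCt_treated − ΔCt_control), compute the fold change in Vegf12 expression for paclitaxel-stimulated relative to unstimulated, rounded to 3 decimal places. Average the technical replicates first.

Mean Ct: Vegf12 unstimulated 19.710; Vegf12 paclitaxel-stimulated 23.550; Gapdh unstimulated 19.300; Gapdh paclitaxel-stimulated 19.180
ΔCt(unstimulated) = 19.710 − 19.300 = 0.410
ΔCt(paclitaxel-stimulated) = 23.550 − 19.180 = 4.370
ΔΔCt = 4.370 − 0.410 = 3.960
Fold change = 2^(−3.960) = 0.0643

0.064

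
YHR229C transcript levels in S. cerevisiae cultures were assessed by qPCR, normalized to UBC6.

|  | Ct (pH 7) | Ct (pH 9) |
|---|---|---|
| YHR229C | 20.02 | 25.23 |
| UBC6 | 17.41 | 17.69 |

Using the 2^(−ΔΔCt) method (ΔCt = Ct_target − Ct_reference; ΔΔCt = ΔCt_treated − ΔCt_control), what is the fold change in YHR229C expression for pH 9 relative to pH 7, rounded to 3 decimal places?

ΔCt(pH 7) = 20.020 − 17.410 = 2.610
ΔCt(pH 9) = 25.230 − 17.690 = 7.540
ΔΔCt = 7.540 − 2.610 = 4.930
Fold change = 2^(−4.930) = 0.0328

0.033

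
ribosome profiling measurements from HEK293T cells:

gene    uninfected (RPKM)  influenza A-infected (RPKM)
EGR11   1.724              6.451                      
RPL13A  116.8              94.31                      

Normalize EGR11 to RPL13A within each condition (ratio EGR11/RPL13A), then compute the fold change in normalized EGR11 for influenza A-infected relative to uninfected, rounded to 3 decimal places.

EGR11/RPL13A (uninfected) = 1.724 / 116.8 = 0.01476
EGR11/RPL13A (influenza A-infected) = 6.451 / 94.31 = 0.068402
Fold change = 0.068402 / 0.01476 = 4.6342

4.634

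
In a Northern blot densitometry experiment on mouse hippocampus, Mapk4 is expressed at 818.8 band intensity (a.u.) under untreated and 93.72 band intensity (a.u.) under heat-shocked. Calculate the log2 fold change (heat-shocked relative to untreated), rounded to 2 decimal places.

-3.13

Fold change = 93.72 / 818.8 = 0.1145
log2(0.1145) = -3.127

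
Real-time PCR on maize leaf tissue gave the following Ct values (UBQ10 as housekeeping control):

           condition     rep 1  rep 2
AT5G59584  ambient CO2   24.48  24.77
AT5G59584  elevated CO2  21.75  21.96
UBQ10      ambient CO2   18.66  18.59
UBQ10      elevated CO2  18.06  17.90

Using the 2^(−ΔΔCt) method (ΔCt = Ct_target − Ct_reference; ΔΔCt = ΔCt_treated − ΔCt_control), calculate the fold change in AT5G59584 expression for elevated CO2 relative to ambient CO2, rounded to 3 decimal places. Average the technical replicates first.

4.362

Mean Ct: AT5G59584 ambient CO2 24.625; AT5G59584 elevated CO2 21.855; UBQ10 ambient CO2 18.625; UBQ10 elevated CO2 17.980
ΔCt(ambient CO2) = 24.625 − 18.625 = 6.000
ΔCt(elevated CO2) = 21.855 − 17.980 = 3.875
ΔΔCt = 3.875 − 6.000 = -2.125
Fold change = 2^(−(-2.125)) = 2^2.125 = 4.3620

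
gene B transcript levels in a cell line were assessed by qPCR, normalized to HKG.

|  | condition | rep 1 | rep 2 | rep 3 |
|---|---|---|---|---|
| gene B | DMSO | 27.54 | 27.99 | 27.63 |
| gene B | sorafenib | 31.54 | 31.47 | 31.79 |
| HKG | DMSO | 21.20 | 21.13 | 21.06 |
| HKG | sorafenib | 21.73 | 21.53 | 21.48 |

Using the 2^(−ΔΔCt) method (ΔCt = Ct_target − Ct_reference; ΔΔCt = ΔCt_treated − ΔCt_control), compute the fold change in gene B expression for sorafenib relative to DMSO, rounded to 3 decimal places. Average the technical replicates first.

0.093

Mean Ct: gene B DMSO 27.720; gene B sorafenib 31.600; HKG DMSO 21.130; HKG sorafenib 21.580
ΔCt(DMSO) = 27.720 − 21.130 = 6.590
ΔCt(sorafenib) = 31.600 − 21.580 = 10.020
ΔΔCt = 10.020 − 6.590 = 3.430
Fold change = 2^(−3.430) = 0.0928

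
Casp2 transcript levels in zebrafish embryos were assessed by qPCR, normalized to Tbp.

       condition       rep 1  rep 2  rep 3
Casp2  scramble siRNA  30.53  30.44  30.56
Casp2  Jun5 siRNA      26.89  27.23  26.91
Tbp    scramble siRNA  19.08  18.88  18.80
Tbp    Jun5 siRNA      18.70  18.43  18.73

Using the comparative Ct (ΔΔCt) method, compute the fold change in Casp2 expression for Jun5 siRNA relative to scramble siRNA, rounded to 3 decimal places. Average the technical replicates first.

Mean Ct: Casp2 scramble siRNA 30.510; Casp2 Jun5 siRNA 27.010; Tbp scramble siRNA 18.920; Tbp Jun5 siRNA 18.620
ΔCt(scramble siRNA) = 30.510 − 18.920 = 11.590
ΔCt(Jun5 siRNA) = 27.010 − 18.620 = 8.390
ΔΔCt = 8.390 − 11.590 = -3.200
Fold change = 2^(−(-3.200)) = 2^3.200 = 9.1896

9.190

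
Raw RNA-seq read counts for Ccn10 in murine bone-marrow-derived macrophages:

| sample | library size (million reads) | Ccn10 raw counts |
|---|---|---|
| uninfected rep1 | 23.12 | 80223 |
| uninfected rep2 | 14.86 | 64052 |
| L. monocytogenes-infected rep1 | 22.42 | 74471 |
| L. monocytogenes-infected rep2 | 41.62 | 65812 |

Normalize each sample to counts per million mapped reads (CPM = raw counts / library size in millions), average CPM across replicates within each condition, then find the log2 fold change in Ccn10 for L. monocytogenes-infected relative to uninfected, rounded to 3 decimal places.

-0.666

CPM(uninfected rep1) = 80223 / 23.12 = 3469.8529
CPM(uninfected rep2) = 64052 / 14.86 = 4310.3634
CPM(L. monocytogenes-infected rep1) = 74471 / 22.42 = 3321.6325
CPM(L. monocytogenes-infected rep2) = 65812 / 41.62 = 1581.2590
mean CPM(uninfected) = 3890.1082; mean CPM(L. monocytogenes-infected) = 2451.4457
Fold change = 2451.4457 / 3890.1082 = 0.63017
log2(0.63017) = -0.6662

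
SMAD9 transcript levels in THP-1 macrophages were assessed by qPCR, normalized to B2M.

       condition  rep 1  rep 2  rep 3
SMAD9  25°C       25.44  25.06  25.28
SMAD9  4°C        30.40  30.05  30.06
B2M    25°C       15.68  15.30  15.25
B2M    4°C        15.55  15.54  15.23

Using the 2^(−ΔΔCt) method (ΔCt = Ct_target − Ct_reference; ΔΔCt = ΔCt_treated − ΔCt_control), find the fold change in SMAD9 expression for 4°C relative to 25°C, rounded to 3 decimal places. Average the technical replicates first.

Mean Ct: SMAD9 25°C 25.260; SMAD9 4°C 30.170; B2M 25°C 15.410; B2M 4°C 15.440
ΔCt(25°C) = 25.260 − 15.410 = 9.850
ΔCt(4°C) = 30.170 − 15.440 = 14.730
ΔΔCt = 14.730 − 9.850 = 4.880
Fold change = 2^(−4.880) = 0.0340

0.034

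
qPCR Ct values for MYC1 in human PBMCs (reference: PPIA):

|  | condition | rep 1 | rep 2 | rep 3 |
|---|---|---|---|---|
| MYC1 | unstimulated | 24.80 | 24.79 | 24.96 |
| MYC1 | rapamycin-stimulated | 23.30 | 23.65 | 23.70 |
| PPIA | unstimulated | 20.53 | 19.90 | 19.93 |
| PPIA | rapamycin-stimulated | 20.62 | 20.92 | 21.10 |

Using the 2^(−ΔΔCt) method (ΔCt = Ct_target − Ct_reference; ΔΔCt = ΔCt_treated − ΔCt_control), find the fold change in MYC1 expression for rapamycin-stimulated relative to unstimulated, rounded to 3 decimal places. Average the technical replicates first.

4.170

Mean Ct: MYC1 unstimulated 24.850; MYC1 rapamycin-stimulated 23.550; PPIA unstimulated 20.120; PPIA rapamycin-stimulated 20.880
ΔCt(unstimulated) = 24.850 − 20.120 = 4.730
ΔCt(rapamycin-stimulated) = 23.550 − 20.880 = 2.670
ΔΔCt = 2.670 − 4.730 = -2.060
Fold change = 2^(−(-2.060)) = 2^2.060 = 4.1699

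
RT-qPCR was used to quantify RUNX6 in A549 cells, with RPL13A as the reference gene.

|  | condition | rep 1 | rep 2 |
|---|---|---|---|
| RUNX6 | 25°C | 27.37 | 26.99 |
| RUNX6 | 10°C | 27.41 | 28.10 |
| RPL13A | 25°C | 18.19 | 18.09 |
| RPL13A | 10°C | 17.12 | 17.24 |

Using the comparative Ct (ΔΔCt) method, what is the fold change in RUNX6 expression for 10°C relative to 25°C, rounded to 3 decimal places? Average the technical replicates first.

Mean Ct: RUNX6 25°C 27.180; RUNX6 10°C 27.755; RPL13A 25°C 18.140; RPL13A 10°C 17.180
ΔCt(25°C) = 27.180 − 18.140 = 9.040
ΔCt(10°C) = 27.755 − 17.180 = 10.575
ΔΔCt = 10.575 − 9.040 = 1.535
Fold change = 2^(−1.535) = 0.3451

0.345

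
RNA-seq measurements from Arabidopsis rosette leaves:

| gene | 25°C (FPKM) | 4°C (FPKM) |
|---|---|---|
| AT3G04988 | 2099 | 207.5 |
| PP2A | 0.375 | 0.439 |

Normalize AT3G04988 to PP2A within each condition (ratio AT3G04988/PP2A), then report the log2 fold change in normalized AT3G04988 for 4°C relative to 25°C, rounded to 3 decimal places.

AT3G04988/PP2A (25°C) = 2099 / 0.375 = 5597.3
AT3G04988/PP2A (4°C) = 207.5 / 0.439 = 472.67
Fold change = 472.67 / 5597.3 = 0.0844
log2(0.0844) = -3.5658

-3.566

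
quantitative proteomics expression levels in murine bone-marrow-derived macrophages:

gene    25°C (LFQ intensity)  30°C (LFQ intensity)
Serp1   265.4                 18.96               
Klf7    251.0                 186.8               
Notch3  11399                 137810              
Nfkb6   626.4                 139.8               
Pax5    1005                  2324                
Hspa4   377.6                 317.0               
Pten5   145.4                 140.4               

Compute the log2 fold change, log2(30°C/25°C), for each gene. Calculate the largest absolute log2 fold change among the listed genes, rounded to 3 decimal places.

3.807

log2(18.96/265.4) = -3.807  (Serp1)
log2(186.8/251.0) = -0.426  (Klf7)
log2(137810/11399) = 3.596  (Notch3)
log2(139.8/626.4) = -2.164  (Nfkb6)
log2(2324/1005) = 1.209  (Pax5)
log2(317.0/377.6) = -0.252  (Hspa4)
log2(140.4/145.4) = -0.050  (Pten5)
The largest magnitude belongs to Serp1.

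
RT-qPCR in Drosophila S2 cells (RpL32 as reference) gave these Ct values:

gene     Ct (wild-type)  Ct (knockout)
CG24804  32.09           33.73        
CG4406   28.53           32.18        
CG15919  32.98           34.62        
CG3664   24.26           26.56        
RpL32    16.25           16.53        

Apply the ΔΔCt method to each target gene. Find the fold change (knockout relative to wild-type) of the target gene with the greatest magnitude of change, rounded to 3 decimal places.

0.097

CG24804: ΔΔCt = (33.73−16.53) − (32.09−16.25) = 17.20 − 15.84 = 1.36; fold change = 2^-1.36 = 0.390
CG4406: ΔΔCt = (32.18−16.53) − (28.53−16.25) = 15.65 − 12.28 = 3.37; fold change = 2^-3.37 = 0.097
CG15919: ΔΔCt = (34.62−16.53) − (32.98−16.25) = 18.09 − 16.73 = 1.36; fold change = 2^-1.36 = 0.390
CG3664: ΔΔCt = (26.56−16.53) − (24.26−16.25) = 10.03 − 8.01 = 2.02; fold change = 2^-2.02 = 0.247
CG4406 has the largest |ΔΔCt| = 3.37.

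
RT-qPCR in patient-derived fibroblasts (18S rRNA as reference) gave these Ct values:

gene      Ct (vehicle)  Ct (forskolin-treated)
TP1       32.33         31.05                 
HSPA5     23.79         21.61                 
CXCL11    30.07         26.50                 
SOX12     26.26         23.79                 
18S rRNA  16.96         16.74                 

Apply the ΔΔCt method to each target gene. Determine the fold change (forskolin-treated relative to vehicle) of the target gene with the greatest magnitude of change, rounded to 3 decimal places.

TP1: ΔΔCt = (31.05−16.74) − (32.33−16.96) = 14.31 − 15.37 = -1.06; fold change = 2^1.06 = 2.085
HSPA5: ΔΔCt = (21.61−16.74) − (23.79−16.96) = 4.87 − 6.83 = -1.96; fold change = 2^1.96 = 3.891
CXCL11: ΔΔCt = (26.50−16.74) − (30.07−16.96) = 9.76 − 13.11 = -3.35; fold change = 2^3.35 = 10.196
SOX12: ΔΔCt = (23.79−16.74) − (26.26−16.96) = 7.05 − 9.30 = -2.25; fold change = 2^2.25 = 4.757
CXCL11 has the largest |ΔΔCt| = 3.35.

10.196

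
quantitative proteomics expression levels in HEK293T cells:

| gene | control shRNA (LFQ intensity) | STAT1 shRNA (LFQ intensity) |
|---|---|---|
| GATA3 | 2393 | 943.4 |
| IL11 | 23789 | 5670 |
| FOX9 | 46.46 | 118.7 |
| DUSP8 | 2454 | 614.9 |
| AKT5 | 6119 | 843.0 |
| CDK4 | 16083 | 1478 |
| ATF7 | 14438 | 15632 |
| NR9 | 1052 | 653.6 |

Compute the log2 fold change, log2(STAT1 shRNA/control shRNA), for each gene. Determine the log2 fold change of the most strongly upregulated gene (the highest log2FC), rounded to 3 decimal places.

1.353

log2(943.4/2393) = -1.343  (GATA3)
log2(5670/23789) = -2.069  (IL11)
log2(118.7/46.46) = 1.353  (FOX9)
log2(614.9/2454) = -1.997  (DUSP8)
log2(843.0/6119) = -2.860  (AKT5)
log2(1478/16083) = -3.444  (CDK4)
log2(15632/14438) = 0.115  (ATF7)
log2(653.6/1052) = -0.687  (NR9)
FOX9 is most strongly upregulated.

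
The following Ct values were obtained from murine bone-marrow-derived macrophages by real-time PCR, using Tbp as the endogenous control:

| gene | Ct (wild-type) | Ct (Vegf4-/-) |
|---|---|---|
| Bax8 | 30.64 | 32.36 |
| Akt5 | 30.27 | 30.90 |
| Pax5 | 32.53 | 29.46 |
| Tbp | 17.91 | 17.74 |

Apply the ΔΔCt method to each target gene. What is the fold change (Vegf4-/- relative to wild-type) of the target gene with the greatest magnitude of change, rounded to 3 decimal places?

7.464

Bax8: ΔΔCt = (32.36−17.74) − (30.64−17.91) = 14.62 − 12.73 = 1.89; fold change = 2^-1.89 = 0.270
Akt5: ΔΔCt = (30.90−17.74) − (30.27−17.91) = 13.16 − 12.36 = 0.80; fold change = 2^-0.80 = 0.574
Pax5: ΔΔCt = (29.46−17.74) − (32.53−17.91) = 11.72 − 14.62 = -2.90; fold change = 2^2.90 = 7.464
Pax5 has the largest |ΔΔCt| = 2.90.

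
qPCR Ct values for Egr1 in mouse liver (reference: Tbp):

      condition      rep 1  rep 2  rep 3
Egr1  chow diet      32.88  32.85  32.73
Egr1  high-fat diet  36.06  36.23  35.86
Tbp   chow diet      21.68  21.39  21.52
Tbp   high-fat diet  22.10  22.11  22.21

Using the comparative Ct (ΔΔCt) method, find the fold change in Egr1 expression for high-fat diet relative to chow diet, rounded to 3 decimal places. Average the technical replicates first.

Mean Ct: Egr1 chow diet 32.820; Egr1 high-fat diet 36.050; Tbp chow diet 21.530; Tbp high-fat diet 22.140
ΔCt(chow diet) = 32.820 − 21.530 = 11.290
ΔCt(high-fat diet) = 36.050 − 22.140 = 13.910
ΔΔCt = 13.910 − 11.290 = 2.620
Fold change = 2^(−2.620) = 0.1627

0.163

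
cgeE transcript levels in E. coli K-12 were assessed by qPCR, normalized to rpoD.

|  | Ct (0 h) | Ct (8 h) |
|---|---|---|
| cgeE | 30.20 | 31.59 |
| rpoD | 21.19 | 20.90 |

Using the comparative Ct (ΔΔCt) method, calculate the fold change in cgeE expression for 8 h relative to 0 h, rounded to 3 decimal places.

ΔCt(0 h) = 30.200 − 21.190 = 9.010
ΔCt(8 h) = 31.590 − 20.900 = 10.690
ΔΔCt = 10.690 − 9.010 = 1.680
Fold change = 2^(−1.680) = 0.3121

0.312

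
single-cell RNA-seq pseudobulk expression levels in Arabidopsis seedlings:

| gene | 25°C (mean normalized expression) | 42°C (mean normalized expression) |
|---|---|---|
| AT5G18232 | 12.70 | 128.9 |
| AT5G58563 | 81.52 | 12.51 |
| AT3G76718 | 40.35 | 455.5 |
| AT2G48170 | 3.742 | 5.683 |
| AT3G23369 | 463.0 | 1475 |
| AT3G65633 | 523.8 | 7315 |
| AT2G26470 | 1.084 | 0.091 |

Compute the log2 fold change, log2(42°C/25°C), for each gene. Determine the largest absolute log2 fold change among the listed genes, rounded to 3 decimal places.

3.804

log2(128.9/12.70) = 3.343  (AT5G18232)
log2(12.51/81.52) = -2.704  (AT5G58563)
log2(455.5/40.35) = 3.497  (AT3G76718)
log2(5.683/3.742) = 0.603  (AT2G48170)
log2(1475/463.0) = 1.672  (AT3G23369)
log2(7315/523.8) = 3.804  (AT3G65633)
log2(0.091/1.084) = -3.574  (AT2G26470)
The largest magnitude belongs to AT3G65633.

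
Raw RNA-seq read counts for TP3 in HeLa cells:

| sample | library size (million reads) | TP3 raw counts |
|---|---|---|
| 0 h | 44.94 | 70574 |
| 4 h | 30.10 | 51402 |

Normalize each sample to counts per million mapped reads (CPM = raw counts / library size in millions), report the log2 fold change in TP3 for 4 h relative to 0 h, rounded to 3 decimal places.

CPM(0 h) = 70574 / 44.94 = 1570.4050
CPM(4 h) = 51402 / 30.10 = 1707.7076
Fold change = 1707.7076 / 1570.4050 = 1.08743
log2(1.08743) = 0.1209

0.121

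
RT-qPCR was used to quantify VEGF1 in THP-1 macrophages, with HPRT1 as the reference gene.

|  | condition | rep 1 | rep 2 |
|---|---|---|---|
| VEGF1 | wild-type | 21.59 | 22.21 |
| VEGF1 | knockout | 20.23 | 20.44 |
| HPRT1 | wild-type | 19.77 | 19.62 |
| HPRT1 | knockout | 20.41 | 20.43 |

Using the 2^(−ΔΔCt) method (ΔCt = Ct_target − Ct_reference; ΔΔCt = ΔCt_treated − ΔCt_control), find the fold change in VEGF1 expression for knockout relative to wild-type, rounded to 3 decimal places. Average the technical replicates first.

4.891

Mean Ct: VEGF1 wild-type 21.900; VEGF1 knockout 20.335; HPRT1 wild-type 19.695; HPRT1 knockout 20.420
ΔCt(wild-type) = 21.900 − 19.695 = 2.205
ΔCt(knockout) = 20.335 − 20.420 = -0.085
ΔΔCt = -0.085 − 2.205 = -2.290
Fold change = 2^(−(-2.290)) = 2^2.290 = 4.8906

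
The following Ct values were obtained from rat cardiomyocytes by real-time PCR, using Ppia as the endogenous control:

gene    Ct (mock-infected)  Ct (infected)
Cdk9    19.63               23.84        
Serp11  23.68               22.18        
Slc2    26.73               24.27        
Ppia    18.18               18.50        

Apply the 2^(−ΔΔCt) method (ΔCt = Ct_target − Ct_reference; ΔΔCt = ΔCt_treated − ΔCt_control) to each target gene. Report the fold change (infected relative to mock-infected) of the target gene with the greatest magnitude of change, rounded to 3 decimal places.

0.067

Cdk9: ΔΔCt = (23.84−18.50) − (19.63−18.18) = 5.34 − 1.45 = 3.89; fold change = 2^-3.89 = 0.067
Serp11: ΔΔCt = (22.18−18.50) − (23.68−18.18) = 3.68 − 5.50 = -1.82; fold change = 2^1.82 = 3.531
Slc2: ΔΔCt = (24.27−18.50) − (26.73−18.18) = 5.77 − 8.55 = -2.78; fold change = 2^2.78 = 6.869
Cdk9 has the largest |ΔΔCt| = 3.89.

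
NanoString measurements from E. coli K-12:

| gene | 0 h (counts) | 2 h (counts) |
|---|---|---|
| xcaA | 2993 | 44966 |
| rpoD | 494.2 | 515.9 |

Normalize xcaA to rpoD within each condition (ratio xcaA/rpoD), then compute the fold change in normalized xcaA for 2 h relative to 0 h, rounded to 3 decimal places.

xcaA/rpoD (0 h) = 2993 / 494.2 = 6.0563
xcaA/rpoD (2 h) = 44966 / 515.9 = 87.16
Fold change = 87.16 / 6.0563 = 14.3918

14.392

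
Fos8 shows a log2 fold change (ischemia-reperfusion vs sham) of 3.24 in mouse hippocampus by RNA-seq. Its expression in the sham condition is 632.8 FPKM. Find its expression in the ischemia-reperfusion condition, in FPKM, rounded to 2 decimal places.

Fold change = 2^(3.24) = 9.4479
ischemia-reperfusion expression = 632.8 × 9.4479 = 5978.66

5978.66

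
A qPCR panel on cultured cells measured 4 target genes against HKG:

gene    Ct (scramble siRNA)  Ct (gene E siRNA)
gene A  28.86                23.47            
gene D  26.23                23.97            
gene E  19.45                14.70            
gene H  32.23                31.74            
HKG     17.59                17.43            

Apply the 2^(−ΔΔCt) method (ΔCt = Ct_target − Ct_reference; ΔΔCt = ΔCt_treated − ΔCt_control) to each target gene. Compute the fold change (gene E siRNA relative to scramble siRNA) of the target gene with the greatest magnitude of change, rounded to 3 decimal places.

37.531

gene A: ΔΔCt = (23.47−17.43) − (28.86−17.59) = 6.04 − 11.27 = -5.23; fold change = 2^5.23 = 37.531
gene D: ΔΔCt = (23.97−17.43) − (26.23−17.59) = 6.54 − 8.64 = -2.10; fold change = 2^2.10 = 4.287
gene E: ΔΔCt = (14.70−17.43) − (19.45−17.59) = -2.73 − 1.86 = -4.59; fold change = 2^4.59 = 24.084
gene H: ΔΔCt = (31.74−17.43) − (32.23−17.59) = 14.31 − 14.64 = -0.33; fold change = 2^0.33 = 1.257
gene A has the largest |ΔΔCt| = 5.23.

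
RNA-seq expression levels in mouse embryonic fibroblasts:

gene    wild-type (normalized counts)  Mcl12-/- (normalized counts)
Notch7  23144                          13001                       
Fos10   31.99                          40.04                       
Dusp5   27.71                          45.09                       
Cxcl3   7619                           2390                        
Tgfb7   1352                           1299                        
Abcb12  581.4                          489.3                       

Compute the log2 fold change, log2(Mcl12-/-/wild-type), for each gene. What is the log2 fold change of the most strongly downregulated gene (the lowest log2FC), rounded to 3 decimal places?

log2(13001/23144) = -0.832  (Notch7)
log2(40.04/31.99) = 0.324  (Fos10)
log2(45.09/27.71) = 0.702  (Dusp5)
log2(2390/7619) = -1.673  (Cxcl3)
log2(1299/1352) = -0.058  (Tgfb7)
log2(489.3/581.4) = -0.249  (Abcb12)
Cxcl3 is most strongly downregulated.

-1.673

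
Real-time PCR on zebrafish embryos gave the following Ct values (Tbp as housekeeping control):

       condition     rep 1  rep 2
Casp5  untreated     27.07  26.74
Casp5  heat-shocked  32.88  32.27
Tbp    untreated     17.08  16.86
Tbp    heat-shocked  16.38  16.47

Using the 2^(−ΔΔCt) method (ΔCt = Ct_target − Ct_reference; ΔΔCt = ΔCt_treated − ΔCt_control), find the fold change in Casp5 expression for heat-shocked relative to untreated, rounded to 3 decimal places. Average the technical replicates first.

Mean Ct: Casp5 untreated 26.905; Casp5 heat-shocked 32.575; Tbp untreated 16.970; Tbp heat-shocked 16.425
ΔCt(untreated) = 26.905 − 16.970 = 9.935
ΔCt(heat-shocked) = 32.575 − 16.425 = 16.150
ΔΔCt = 16.150 − 9.935 = 6.215
Fold change = 2^(−6.215) = 0.0135

0.013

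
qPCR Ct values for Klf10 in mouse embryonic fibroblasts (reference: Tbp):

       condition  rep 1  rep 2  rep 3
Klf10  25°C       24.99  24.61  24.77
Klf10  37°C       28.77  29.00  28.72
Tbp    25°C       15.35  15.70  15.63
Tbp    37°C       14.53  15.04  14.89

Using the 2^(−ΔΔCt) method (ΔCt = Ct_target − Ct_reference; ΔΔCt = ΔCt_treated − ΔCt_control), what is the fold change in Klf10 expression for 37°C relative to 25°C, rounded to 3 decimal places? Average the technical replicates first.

Mean Ct: Klf10 25°C 24.790; Klf10 37°C 28.830; Tbp 25°C 15.560; Tbp 37°C 14.820
ΔCt(25°C) = 24.790 − 15.560 = 9.230
ΔCt(37°C) = 28.830 − 14.820 = 14.010
ΔΔCt = 14.010 − 9.230 = 4.780
Fold change = 2^(−4.780) = 0.0364

0.036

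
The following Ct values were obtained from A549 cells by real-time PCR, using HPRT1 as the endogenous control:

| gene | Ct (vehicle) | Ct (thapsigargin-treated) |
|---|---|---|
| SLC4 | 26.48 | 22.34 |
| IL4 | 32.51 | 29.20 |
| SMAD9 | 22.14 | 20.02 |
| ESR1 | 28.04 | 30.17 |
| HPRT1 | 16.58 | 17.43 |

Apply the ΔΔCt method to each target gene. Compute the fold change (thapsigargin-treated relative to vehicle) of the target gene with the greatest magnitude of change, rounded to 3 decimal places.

31.779

SLC4: ΔΔCt = (22.34−17.43) − (26.48−16.58) = 4.91 − 9.90 = -4.99; fold change = 2^4.99 = 31.779
IL4: ΔΔCt = (29.20−17.43) − (32.51−16.58) = 11.77 − 15.93 = -4.16; fold change = 2^4.16 = 17.877
SMAD9: ΔΔCt = (20.02−17.43) − (22.14−16.58) = 2.59 − 5.56 = -2.97; fold change = 2^2.97 = 7.835
ESR1: ΔΔCt = (30.17−17.43) − (28.04−16.58) = 12.74 − 11.46 = 1.28; fold change = 2^-1.28 = 0.412
SLC4 has the largest |ΔΔCt| = 4.99.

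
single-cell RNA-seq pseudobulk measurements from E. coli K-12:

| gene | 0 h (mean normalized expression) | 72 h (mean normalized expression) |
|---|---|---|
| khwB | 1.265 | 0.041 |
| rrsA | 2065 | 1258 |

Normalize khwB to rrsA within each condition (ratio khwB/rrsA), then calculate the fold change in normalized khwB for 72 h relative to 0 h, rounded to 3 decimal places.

khwB/rrsA (0 h) = 1.265 / 2065 = 0.00061259
khwB/rrsA (72 h) = 0.041 / 1258 = 3.2591e-05
Fold change = 3.2591e-05 / 0.00061259 = 0.0532

0.053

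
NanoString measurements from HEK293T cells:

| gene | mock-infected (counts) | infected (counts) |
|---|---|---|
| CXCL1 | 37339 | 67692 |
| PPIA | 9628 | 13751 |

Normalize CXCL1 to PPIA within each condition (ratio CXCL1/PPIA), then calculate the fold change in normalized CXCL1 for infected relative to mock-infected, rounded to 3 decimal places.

CXCL1/PPIA (mock-infected) = 37339 / 9628 = 3.8782
CXCL1/PPIA (infected) = 67692 / 13751 = 4.9227
Fold change = 4.9227 / 3.8782 = 1.2693

1.269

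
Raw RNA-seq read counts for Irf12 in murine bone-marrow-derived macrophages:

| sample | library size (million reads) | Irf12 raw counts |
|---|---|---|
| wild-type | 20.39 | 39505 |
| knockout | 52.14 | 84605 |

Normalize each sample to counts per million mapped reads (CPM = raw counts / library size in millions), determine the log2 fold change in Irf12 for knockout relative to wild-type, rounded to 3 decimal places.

CPM(wild-type) = 39505 / 20.39 = 1937.4693
CPM(knockout) = 84605 / 52.14 = 1622.6506
Fold change = 1622.6506 / 1937.4693 = 0.83751
log2(0.83751) = -0.2558

-0.256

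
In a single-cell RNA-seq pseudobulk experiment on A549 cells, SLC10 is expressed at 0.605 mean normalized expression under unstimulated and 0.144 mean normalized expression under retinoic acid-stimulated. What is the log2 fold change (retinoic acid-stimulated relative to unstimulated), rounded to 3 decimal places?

-2.071

Fold change = 0.144 / 0.605 = 0.2380
log2(0.2380) = -2.0709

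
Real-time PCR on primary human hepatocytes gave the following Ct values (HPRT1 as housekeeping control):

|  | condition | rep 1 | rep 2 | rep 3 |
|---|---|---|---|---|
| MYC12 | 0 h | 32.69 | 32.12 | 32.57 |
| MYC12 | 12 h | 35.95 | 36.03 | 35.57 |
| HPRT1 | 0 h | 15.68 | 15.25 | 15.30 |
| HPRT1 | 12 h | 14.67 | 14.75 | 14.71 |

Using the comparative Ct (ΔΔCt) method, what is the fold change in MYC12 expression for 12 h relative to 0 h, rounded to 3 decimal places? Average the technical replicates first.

Mean Ct: MYC12 0 h 32.460; MYC12 12 h 35.850; HPRT1 0 h 15.410; HPRT1 12 h 14.710
ΔCt(0 h) = 32.460 − 15.410 = 17.050
ΔCt(12 h) = 35.850 − 14.710 = 21.140
ΔΔCt = 21.140 − 17.050 = 4.090
Fold change = 2^(−4.090) = 0.0587

0.059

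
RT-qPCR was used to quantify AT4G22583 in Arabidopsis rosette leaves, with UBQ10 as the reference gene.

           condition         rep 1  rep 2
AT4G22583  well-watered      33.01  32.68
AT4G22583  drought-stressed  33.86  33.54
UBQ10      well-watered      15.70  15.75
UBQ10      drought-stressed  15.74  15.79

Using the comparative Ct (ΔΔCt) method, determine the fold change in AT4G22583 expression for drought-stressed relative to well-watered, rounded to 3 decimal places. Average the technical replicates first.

0.568

Mean Ct: AT4G22583 well-watered 32.845; AT4G22583 drought-stressed 33.700; UBQ10 well-watered 15.725; UBQ10 drought-stressed 15.765
ΔCt(well-watered) = 32.845 − 15.725 = 17.120
ΔCt(drought-stressed) = 33.700 − 15.765 = 17.935
ΔΔCt = 17.935 − 17.120 = 0.815
Fold change = 2^(−0.815) = 0.5684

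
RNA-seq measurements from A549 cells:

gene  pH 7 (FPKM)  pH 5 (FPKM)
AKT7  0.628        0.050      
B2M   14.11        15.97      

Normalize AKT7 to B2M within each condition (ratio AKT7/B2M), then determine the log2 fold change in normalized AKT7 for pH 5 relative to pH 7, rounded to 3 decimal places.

-3.829

AKT7/B2M (pH 7) = 0.628 / 14.11 = 0.044507
AKT7/B2M (pH 5) = 0.050 / 15.97 = 0.0031309
Fold change = 0.0031309 / 0.044507 = 0.0703
log2(0.0703) = -3.8294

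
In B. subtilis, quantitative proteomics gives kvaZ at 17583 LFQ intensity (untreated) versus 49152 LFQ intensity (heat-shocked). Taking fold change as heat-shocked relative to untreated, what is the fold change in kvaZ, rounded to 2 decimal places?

Fold change = 49152 / 17583 = 2.795
kvaZ is upregulated.

2.80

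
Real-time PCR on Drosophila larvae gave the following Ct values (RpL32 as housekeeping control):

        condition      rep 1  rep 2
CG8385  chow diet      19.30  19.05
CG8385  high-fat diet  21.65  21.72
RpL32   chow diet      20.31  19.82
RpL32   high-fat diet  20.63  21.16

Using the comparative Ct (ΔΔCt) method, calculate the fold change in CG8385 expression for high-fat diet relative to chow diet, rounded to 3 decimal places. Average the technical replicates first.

0.312

Mean Ct: CG8385 chow diet 19.175; CG8385 high-fat diet 21.685; RpL32 chow diet 20.065; RpL32 high-fat diet 20.895
ΔCt(chow diet) = 19.175 − 20.065 = -0.890
ΔCt(high-fat diet) = 21.685 − 20.895 = 0.790
ΔΔCt = 0.790 − (-0.890) = 1.680
Fold change = 2^(−1.680) = 0.3121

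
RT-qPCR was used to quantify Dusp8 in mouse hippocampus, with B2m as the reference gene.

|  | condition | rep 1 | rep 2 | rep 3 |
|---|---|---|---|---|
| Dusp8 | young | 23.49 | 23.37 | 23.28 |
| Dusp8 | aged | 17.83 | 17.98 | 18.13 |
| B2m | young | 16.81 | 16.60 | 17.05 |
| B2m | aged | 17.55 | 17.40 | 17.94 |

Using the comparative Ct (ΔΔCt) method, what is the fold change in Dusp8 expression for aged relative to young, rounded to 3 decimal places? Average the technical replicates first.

Mean Ct: Dusp8 young 23.380; Dusp8 aged 17.980; B2m young 16.820; B2m aged 17.630
ΔCt(young) = 23.380 − 16.820 = 6.560
ΔCt(aged) = 17.980 − 17.630 = 0.350
ΔΔCt = 0.350 − 6.560 = -6.210
Fold change = 2^(−(-6.210)) = 2^6.210 = 74.0280

74.028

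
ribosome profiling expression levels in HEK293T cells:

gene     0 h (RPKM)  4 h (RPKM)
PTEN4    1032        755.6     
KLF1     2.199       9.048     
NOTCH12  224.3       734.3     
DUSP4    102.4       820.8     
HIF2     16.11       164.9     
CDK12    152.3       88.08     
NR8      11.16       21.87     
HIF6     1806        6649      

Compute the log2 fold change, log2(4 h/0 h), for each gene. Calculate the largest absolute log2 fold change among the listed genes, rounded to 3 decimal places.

3.356

log2(755.6/1032) = -0.450  (PTEN4)
log2(9.048/2.199) = 2.041  (KLF1)
log2(734.3/224.3) = 1.711  (NOTCH12)
log2(820.8/102.4) = 3.003  (DUSP4)
log2(164.9/16.11) = 3.356  (HIF2)
log2(88.08/152.3) = -0.790  (CDK12)
log2(21.87/11.16) = 0.971  (NR8)
log2(6649/1806) = 1.880  (HIF6)
The largest magnitude belongs to HIF2.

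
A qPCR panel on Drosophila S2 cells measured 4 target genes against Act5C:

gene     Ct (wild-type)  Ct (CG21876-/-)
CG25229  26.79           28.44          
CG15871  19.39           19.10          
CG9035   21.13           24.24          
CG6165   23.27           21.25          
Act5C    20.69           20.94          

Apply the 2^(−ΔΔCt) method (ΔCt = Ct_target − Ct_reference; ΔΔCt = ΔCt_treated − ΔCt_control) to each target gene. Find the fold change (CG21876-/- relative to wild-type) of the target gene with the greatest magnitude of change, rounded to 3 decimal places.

0.138

CG25229: ΔΔCt = (28.44−20.94) − (26.79−20.69) = 7.50 − 6.10 = 1.40; fold change = 2^-1.40 = 0.379
CG15871: ΔΔCt = (19.10−20.94) − (19.39−20.69) = -1.84 − (-1.30) = -0.54; fold change = 2^0.54 = 1.454
CG9035: ΔΔCt = (24.24−20.94) − (21.13−20.69) = 3.30 − 0.44 = 2.86; fold change = 2^-2.86 = 0.138
CG6165: ΔΔCt = (21.25−20.94) − (23.27−20.69) = 0.31 − 2.58 = -2.27; fold change = 2^2.27 = 4.823
CG9035 has the largest |ΔΔCt| = 2.86.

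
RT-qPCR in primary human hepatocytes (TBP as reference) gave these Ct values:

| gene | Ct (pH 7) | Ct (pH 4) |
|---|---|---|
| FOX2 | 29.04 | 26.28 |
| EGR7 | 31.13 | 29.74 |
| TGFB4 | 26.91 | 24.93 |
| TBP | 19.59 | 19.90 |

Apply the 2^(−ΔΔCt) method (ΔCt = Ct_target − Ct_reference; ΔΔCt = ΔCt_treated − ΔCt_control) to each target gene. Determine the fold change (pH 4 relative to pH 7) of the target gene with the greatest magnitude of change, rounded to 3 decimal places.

FOX2: ΔΔCt = (26.28−19.90) − (29.04−19.59) = 6.38 − 9.45 = -3.07; fold change = 2^3.07 = 8.398
EGR7: ΔΔCt = (29.74−19.90) − (31.13−19.59) = 9.84 − 11.54 = -1.70; fold change = 2^1.70 = 3.249
TGFB4: ΔΔCt = (24.93−19.90) − (26.91−19.59) = 5.03 − 7.32 = -2.29; fold change = 2^2.29 = 4.891
FOX2 has the largest |ΔΔCt| = 3.07.

8.398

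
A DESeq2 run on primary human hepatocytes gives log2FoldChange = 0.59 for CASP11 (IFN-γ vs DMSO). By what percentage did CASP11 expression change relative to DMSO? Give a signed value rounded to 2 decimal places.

50.52%

Fold change = 2^(0.59) = 1.5052
Percent change = (FC − 1) × 100% = (1.5052 − 1) × 100 = 50.52%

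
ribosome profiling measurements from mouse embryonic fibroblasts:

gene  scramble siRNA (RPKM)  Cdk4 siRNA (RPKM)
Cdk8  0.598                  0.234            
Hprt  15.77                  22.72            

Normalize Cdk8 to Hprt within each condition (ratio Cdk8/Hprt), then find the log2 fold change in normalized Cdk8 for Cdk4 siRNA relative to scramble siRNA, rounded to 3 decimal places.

-1.880

Cdk8/Hprt (scramble siRNA) = 0.598 / 15.77 = 0.03792
Cdk8/Hprt (Cdk4 siRNA) = 0.234 / 22.72 = 0.010299
Fold change = 0.010299 / 0.03792 = 0.2716
log2(0.2716) = -1.8804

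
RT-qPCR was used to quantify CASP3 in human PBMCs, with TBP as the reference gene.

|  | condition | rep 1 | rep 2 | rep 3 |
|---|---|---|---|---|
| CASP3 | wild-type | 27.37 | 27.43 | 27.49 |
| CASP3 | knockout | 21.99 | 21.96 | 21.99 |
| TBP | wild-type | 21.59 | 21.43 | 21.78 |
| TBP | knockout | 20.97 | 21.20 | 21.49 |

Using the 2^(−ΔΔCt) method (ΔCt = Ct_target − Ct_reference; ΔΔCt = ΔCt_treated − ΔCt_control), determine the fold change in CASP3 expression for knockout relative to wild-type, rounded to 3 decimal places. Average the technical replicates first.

33.591

Mean Ct: CASP3 wild-type 27.430; CASP3 knockout 21.980; TBP wild-type 21.600; TBP knockout 21.220
ΔCt(wild-type) = 27.430 − 21.600 = 5.830
ΔCt(knockout) = 21.980 − 21.220 = 0.760
ΔΔCt = 0.760 − 5.830 = -5.070
Fold change = 2^(−(-5.070)) = 2^5.070 = 33.5909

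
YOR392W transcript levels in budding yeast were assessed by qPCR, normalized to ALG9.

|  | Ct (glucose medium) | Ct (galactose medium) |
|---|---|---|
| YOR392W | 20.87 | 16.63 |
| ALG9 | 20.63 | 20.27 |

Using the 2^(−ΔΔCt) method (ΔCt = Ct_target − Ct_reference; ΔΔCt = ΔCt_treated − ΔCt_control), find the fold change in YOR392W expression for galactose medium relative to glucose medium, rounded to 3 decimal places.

14.723

ΔCt(glucose medium) = 20.870 − 20.630 = 0.240
ΔCt(galactose medium) = 16.630 − 20.270 = -3.640
ΔΔCt = -3.640 − 0.240 = -3.880
Fold change = 2^(−(-3.880)) = 2^3.880 = 14.7230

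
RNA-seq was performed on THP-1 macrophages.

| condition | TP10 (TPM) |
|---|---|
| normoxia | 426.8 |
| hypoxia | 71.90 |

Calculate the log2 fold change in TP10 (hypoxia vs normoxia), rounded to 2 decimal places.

-2.57

Fold change = 71.90 / 426.8 = 0.1685
log2(0.1685) = -2.569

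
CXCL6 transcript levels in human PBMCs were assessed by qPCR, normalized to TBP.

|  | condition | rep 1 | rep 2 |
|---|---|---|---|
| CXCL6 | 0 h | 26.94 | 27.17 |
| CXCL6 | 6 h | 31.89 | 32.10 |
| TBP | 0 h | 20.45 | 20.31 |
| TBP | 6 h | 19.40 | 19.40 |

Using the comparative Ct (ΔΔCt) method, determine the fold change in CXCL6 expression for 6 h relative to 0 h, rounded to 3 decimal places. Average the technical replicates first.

Mean Ct: CXCL6 0 h 27.055; CXCL6 6 h 31.995; TBP 0 h 20.380; TBP 6 h 19.400
ΔCt(0 h) = 27.055 − 20.380 = 6.675
ΔCt(6 h) = 31.995 − 19.400 = 12.595
ΔΔCt = 12.595 − 6.675 = 5.920
Fold change = 2^(−5.920) = 0.0165

0.017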